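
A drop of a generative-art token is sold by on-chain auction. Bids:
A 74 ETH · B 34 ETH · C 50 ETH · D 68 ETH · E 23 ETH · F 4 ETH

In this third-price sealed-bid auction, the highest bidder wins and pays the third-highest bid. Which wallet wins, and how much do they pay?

Rule: the highest bidder wins and pays the third-highest bid.
Bids ranked: 74 (A) > 68 (D) > 50 (C) > 34 (B) > 23 (E) > 4 (F)
A wins; payment is bid #3 in the ranking = 50 ETH.

A pays 50 ETH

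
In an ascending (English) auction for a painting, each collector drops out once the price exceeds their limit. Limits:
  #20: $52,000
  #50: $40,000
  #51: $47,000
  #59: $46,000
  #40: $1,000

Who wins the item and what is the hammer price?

#20 wins at $47,000

Sorting limits: 52,000 (#20) > 47,000 (#51) > 46,000 (#59) > 40,000 (#50) > 1,000 (#40)
Bidding ends when #51 exits at $47,000; #20 takes it.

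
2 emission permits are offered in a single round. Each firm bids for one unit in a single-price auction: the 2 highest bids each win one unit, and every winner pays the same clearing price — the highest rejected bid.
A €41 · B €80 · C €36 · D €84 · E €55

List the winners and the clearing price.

D, B; each pays €55

Bids ranked high→low: 84 (D), 80 (B), 55 (E), 41 (A), …
The 2 highest are D, B.
Clearing price = highest rejected bid = €55.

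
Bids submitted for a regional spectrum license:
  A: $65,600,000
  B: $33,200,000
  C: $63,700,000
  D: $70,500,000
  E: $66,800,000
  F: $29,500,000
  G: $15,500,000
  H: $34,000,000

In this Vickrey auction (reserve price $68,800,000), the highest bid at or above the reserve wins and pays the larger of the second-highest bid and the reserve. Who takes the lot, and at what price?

Rule: the highest bid at or above the reserve wins and pays the larger of the second-highest bid and the reserve.
Bids in order: 70,500,000 (D) > 66,800,000 (E) > 65,600,000 (A) > 63,700,000 (C) > 34,000,000 (H) > 33,200,000 (B) > …
Highest eligible bid: D at $70,500,000.
Second-highest bid $66,800,000 is below the reserve $68,800,000, so the reserve binds → payment $68,800,000.

D pays $68,800,000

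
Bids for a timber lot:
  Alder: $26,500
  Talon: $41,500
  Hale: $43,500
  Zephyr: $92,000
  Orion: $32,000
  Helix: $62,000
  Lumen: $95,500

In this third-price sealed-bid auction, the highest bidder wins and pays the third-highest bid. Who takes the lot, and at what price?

Lumen pays $62,000

Bids in order: 95,500 (Lumen) > 92,000 (Zephyr) > 62,000 (Helix) > 43,500 (Hale) > 41,500 (Talon) > 32,000 (Orion) > …
Lumen is highest; pays the third-highest bid, $62,000.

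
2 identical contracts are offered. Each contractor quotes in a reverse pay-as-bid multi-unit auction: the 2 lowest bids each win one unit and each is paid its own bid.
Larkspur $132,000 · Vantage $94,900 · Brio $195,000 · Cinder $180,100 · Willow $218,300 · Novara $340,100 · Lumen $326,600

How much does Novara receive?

Bids ranked low→high: 94,900 (Vantage), 132,000 (Larkspur), 180,100 (Cinder), 195,000 (Brio), …
The 2 lowest are Vantage, Larkspur.
Novara does not win → $0.

Novara is paid $0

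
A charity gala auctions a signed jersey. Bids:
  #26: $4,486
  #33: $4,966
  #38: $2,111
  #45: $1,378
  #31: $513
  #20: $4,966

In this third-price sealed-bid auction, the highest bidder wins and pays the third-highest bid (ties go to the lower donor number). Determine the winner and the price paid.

Bids ranked: 4,966 (#20) > 4,966 (#33) > 4,486 (#26) > 2,111 (#38) > 1,378 (#45) > 513 (#31)
#20 and #33 tie at $4,966; tie-break gives it to #20.
#20 is highest; pays the third-highest bid, $4,486.

#20 pays $4,486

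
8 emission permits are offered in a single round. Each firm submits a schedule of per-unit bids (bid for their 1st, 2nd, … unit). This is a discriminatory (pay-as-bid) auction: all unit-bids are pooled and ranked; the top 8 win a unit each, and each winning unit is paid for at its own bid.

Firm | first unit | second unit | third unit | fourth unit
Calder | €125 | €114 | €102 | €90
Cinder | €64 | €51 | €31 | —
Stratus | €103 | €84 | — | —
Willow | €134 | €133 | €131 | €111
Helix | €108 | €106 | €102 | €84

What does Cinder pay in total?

All unit-bids, highest first — top 8: 134 (Willow-1), 133 (Willow-2), 131 (Willow-3), 125 (Calder-1), 114 (Calder-2), 111 (Willow-4), 108 (Helix-1), 106 (Helix-2)
Next rejected bid: €103 (not a price — pay-as-bid).
Cinder wins no units.

Cinder pays €0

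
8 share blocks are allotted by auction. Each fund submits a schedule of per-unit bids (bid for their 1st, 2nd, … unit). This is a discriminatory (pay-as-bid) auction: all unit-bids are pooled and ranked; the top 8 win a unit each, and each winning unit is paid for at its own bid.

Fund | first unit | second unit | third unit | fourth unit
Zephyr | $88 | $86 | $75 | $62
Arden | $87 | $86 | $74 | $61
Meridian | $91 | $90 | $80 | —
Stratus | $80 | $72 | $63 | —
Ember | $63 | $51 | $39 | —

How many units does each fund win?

Merging the schedules and taking the best 8: 91 (Meridian-1), 90 (Meridian-2), 88 (Zephyr-1), 87 (Arden-1), 86 (Zephyr-2), 86 (Arden-2), 80 (Meridian-3), 80 (Stratus-1)
Next rejected bid: $75 (not a price — pay-as-bid).
Allocation: Arden 2, Meridian 3, Stratus 1, Zephyr 2.

Arden 2, Meridian 3, Stratus 1, Zephyr 2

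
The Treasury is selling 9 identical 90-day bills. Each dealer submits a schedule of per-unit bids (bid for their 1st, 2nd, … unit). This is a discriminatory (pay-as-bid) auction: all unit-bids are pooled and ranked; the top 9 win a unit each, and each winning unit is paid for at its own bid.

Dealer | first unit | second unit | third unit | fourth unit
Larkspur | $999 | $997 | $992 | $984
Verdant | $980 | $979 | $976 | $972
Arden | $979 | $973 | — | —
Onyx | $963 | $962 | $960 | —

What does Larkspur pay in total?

Pooled unit-bids ranked (top 9): 999 (Larkspur-1), 997 (Larkspur-2), 992 (Larkspur-3), 984 (Larkspur-4), 980 (Verdant-1), 979 (Verdant-2), 979 (Arden-1), 976 (Verdant-3), 973 (Arden-2)
Next rejected bid: $972 (not a price — pay-as-bid).
Larkspur's winning unit-bids: 999 + 997 + 992 + 984 = $3,972.

Larkspur pays $3,972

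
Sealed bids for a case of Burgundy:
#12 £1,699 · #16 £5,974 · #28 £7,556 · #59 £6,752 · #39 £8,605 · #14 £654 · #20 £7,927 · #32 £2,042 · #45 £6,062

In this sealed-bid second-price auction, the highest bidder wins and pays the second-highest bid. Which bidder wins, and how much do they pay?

Bids ranked: 8,605 (#39) > 7,927 (#20) > 7,556 (#28) > 6,752 (#59) > 6,062 (#45) > 5,974 (#16) > …
#39 wins with the highest bid; price is set by the runner-up at £7,927.

#39 pays £7,927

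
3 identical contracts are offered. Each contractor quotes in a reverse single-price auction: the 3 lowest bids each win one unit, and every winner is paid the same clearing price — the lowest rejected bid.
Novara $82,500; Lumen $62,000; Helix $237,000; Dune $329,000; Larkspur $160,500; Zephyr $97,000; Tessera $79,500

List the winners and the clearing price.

Lumen, Tessera, Novara; each is paid $97,000

Bids ranked low→high: 62,000 (Lumen), 79,500 (Tessera), 82,500 (Novara), 97,000 (Zephyr), 160,500 (Larkspur), …
The 3 lowest are Lumen, Tessera, Novara.
First losing bid is Zephyr's $97,000, which sets the uniform price.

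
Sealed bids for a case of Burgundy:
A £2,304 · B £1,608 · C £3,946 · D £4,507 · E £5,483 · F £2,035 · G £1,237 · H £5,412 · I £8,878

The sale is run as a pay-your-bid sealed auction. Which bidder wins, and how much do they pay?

I pays £8,878

Sorting bids: 8,878 (I) > 5,483 (E) > 5,412 (H) > 4,507 (D) > 3,946 (C) > 2,304 (A) > …
I is highest → pays own bid, £8,878.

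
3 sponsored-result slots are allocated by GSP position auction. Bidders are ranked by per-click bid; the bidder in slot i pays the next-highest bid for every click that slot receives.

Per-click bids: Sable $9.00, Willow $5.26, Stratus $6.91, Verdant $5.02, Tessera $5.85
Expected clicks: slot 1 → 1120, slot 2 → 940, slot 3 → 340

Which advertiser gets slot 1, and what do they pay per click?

Ranked by bid: $9.00 (Sable) > $6.91 (Stratus) > $5.85 (Tessera) > $5.26 (Willow) > …
Slot 1 goes to the first-ranked bidder, Sable, who pays the next bid down: $6.91/click.

Sable; $6.91 per click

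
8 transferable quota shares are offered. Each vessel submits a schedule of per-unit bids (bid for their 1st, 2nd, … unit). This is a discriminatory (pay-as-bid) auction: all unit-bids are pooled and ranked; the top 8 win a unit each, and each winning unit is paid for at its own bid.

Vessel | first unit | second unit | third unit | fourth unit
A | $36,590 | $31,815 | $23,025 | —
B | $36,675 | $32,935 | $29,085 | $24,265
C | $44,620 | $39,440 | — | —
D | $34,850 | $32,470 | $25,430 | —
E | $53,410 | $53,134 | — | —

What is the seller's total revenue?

Merging the schedules and taking the best 8: 53,410 (E-1), 53,134 (E-2), 44,620 (C-1), 39,440 (C-2), 36,675 (B-1), 36,590 (A-1), 34,850 (D-1), 32,935 (B-2)
Next rejected bid: $32,470 (not a price — pay-as-bid).
Each winning unit pays its own bid.
Revenue = 53,410 + 53,134 + 44,620 + 39,440 + 36,675 + 36,590 + 34,850 + 32,935 = $331,654.

Total revenue: $331,654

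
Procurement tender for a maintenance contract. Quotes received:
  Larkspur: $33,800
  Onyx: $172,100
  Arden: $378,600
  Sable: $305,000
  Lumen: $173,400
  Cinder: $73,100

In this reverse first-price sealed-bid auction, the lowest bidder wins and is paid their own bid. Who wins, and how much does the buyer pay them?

Reverse first-price sealed-bid auction: the lowest bidder wins and is paid their own bid.
Sorting bids: 33,800 (Larkspur) < 73,100 (Cinder) < 172,100 (Onyx) < 173,400 (Lumen) < 305,000 (Sable) < 378,600 (Arden)
First-price: Larkspur is paid what they bid, $33,800.

Larkspur is paid $33,800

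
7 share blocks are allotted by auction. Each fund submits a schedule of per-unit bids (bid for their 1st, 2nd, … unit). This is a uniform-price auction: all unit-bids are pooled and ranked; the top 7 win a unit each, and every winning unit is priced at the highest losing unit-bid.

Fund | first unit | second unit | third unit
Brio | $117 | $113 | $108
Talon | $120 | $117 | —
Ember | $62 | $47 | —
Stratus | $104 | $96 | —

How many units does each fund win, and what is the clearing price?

Merging the schedules and taking the best 7: 120 (Talon-1), 117 (Brio-1), 117 (Talon-2), 113 (Brio-2), 108 (Brio-3), 104 (Stratus-1), 96 (Stratus-2)
Highest rejected unit-bid = $62.
Allocation: Brio 3, Stratus 2, Talon 2.

Brio 3, Stratus 2, Talon 2; clearing price $62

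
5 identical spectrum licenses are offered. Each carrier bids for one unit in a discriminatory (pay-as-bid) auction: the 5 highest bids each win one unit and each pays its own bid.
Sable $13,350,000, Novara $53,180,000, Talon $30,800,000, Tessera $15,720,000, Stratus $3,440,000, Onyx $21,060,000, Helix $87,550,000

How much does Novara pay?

Ordering the bids: 87,550,000 (Helix), 53,180,000 (Novara), 30,800,000 (Talon), 21,060,000 (Onyx), 15,720,000 (Tessera), 13,350,000 (Sable), 3,440,000 (Stratus)
Winners (5 units): Helix, Novara, Talon, Onyx, Tessera.
Novara wins → own bid $53,180,000.

Novara pays $53,180,000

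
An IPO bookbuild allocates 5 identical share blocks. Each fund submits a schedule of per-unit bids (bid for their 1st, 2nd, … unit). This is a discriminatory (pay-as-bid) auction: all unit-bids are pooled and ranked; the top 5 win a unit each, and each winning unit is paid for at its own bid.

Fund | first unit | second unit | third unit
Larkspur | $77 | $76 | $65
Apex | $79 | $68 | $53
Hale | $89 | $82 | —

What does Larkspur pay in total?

All unit-bids, highest first — top 5: 89 (Hale-1), 82 (Hale-2), 79 (Apex-1), 77 (Larkspur-1), 76 (Larkspur-2)
Next rejected bid: $68 (not a price — pay-as-bid).
Larkspur's winning unit-bids: 77 + 76 = $153.

Larkspur pays $153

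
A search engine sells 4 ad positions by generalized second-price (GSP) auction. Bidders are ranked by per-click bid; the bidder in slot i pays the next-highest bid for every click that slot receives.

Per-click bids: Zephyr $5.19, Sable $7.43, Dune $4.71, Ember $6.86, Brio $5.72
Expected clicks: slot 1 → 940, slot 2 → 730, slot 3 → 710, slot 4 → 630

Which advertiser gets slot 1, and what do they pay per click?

Ranked by bid: $7.43 (Sable) > $6.86 (Ember) > $5.72 (Brio) > $5.19 (Zephyr) > $4.71 (Dune)
Slot 1 goes to the first-ranked bidder, Sable, who pays the next bid down: $6.86/click.

Sable; $6.86 per click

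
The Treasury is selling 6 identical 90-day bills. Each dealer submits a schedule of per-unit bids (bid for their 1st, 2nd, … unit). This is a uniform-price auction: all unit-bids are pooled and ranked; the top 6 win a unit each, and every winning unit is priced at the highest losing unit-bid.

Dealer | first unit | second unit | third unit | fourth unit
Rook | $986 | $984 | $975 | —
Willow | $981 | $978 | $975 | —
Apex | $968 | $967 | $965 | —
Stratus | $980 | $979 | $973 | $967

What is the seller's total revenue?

Pooled unit-bids ranked (top 6): 986 (Rook-1), 984 (Rook-2), 981 (Willow-1), 980 (Stratus-1), 979 (Stratus-2), 978 (Willow-2)
The (k+1)-th unit-bid is $975.
Allocation: Rook 2, Stratus 2, Willow 2. Every unit priced at $975.
Revenue = 6 × 975 = $5,850.

Total revenue: $5,850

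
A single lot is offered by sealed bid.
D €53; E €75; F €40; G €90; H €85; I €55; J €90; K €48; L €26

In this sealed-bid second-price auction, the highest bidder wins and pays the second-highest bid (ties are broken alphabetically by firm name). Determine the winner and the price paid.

Sorting bids: 90 (G) > 90 (J) > 85 (H) > 75 (E) > 55 (I) > 53 (D) > …
Tie at €90 → G wins by tie-break.
G wins with the highest bid; price is set by the runner-up at €90.

G pays €90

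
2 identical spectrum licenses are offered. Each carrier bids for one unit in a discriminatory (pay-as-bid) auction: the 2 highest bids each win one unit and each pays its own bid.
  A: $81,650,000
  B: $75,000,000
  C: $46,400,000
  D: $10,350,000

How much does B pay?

B pays $75,000,000

Ordering the bids: 81,650,000 (A), 75,000,000 (B), 46,400,000 (C), 10,350,000 (D)
The 2 highest are A, B.
B wins → own bid $75,000,000.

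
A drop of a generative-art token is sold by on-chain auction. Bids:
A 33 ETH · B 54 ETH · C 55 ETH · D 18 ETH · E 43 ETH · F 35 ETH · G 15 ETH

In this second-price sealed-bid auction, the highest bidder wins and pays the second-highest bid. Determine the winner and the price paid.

Bids ranked: 55 (C) > 54 (B) > 43 (E) > 35 (F) > 33 (A) > 18 (D) > …
C wins with the highest bid; price is set by the runner-up at 54 ETH.

C pays 54 ETH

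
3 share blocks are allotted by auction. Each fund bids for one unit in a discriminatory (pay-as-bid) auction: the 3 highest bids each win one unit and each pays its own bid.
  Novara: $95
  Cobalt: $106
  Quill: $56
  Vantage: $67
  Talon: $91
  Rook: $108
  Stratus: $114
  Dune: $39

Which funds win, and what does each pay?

Sorting: 114 (Stratus), 108 (Rook), 106 (Cobalt), 95 (Novara), 91 (Talon), …
Winners (3 units): Stratus, Rook, Cobalt.
Each winner pays its own bid: Stratus $114, Rook $108, Cobalt $106.

Stratus $114, Rook $108, Cobalt $106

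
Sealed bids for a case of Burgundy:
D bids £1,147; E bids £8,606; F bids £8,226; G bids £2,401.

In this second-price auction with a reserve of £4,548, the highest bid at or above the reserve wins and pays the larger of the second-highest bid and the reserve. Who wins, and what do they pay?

Sorting bids: 8,606 (E) > 8,226 (F) > 2,401 (G) > 1,147 (D)
Highest eligible bid: E at £8,606.
max(second-highest £8,226, reserve £4,548) = £8,226; the reserve does not bind.

E pays £8,226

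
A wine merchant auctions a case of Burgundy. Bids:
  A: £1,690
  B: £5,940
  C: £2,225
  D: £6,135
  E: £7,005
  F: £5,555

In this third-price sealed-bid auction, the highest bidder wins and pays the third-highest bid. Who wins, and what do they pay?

Third-price sealed-bid auction: the highest bidder wins and pays the third-highest bid.
Bids in order: 7,005 (E) > 6,135 (D) > 5,940 (B) > 5,555 (F) > 2,225 (C) > 1,690 (A)
E is highest; pays the third-highest bid, £5,940.

E pays £5,940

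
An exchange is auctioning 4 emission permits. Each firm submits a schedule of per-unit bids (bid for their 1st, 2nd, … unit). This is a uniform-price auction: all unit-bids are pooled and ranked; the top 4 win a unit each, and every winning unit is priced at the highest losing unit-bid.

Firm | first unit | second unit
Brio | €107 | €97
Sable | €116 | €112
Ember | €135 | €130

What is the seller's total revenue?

Total revenue: €428

Merging the schedules and taking the best 4: 135 (Ember-1), 130 (Ember-2), 116 (Sable-1), 112 (Sable-2)
The (k+1)-th unit-bid is €107.
Allocation: Ember 2, Sable 2. Every unit priced at €107.
Revenue = 4 × 107 = €428.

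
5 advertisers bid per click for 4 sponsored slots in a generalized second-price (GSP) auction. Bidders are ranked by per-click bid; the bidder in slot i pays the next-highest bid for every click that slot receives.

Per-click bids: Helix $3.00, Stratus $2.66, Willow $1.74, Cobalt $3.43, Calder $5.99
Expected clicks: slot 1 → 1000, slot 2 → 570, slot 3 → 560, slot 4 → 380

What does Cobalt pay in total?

Cobalt pays $1710.00

Per-click bids in order: $5.99 (Calder) > $3.43 (Cobalt) > $3.00 (Helix) > $2.66 (Stratus) > $1.74 (Willow)
Cobalt holds slot 2 → pays next bid $3.00 × 570 clicks = $1710.00.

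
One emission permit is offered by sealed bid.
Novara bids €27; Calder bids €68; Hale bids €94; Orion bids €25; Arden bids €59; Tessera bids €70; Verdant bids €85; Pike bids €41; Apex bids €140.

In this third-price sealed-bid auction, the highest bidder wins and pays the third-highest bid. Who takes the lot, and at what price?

Apex pays €85

Bids in order: 140 (Apex) > 94 (Hale) > 85 (Verdant) > 70 (Tessera) > 68 (Calder) > 59 (Arden) > …
Apex wins; payment is bid #3 in the ranking = €85.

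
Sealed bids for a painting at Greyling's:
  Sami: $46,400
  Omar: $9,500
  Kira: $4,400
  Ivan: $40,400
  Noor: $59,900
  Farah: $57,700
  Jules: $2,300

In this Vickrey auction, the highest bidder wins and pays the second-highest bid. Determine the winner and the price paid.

Sorting bids: 59,900 (Noor) > 57,700 (Farah) > 46,400 (Sami) > 40,400 (Ivan) > 9,500 (Omar) > 4,400 (Kira) > …
Noor is highest; pays the second-highest bid, $57,700.

Noor pays $57,700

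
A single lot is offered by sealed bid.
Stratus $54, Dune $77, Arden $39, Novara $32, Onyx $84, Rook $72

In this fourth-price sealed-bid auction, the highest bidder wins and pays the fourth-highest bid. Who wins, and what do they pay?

Bids in order: 84 (Onyx) > 77 (Dune) > 72 (Rook) > 54 (Stratus) > 39 (Arden) > 32 (Novara)
Onyx is highest; pays the fourth-highest bid, $54.

Onyx pays $54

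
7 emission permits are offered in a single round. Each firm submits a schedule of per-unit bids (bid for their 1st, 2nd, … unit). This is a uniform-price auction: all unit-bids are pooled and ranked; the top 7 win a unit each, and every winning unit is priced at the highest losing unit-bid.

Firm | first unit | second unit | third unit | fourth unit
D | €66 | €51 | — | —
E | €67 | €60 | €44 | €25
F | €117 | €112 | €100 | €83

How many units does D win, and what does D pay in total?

Merging the schedules and taking the best 7: 117 (F-1), 112 (F-2), 100 (F-3), 83 (F-4), 67 (E-1), 66 (D-1), 60 (E-2)
Highest rejected unit-bid = €51.
D wins 1 unit(s) at €51 each.

D: 1 unit, pays €51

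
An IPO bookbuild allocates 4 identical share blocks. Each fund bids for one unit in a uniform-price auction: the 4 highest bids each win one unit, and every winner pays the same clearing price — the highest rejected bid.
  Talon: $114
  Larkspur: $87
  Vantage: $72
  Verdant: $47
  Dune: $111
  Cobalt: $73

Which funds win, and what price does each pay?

Sorting: 114 (Talon), 111 (Dune), 87 (Larkspur), 73 (Cobalt), 72 (Vantage), 47 (Verdant)
Winners (4 units): Talon, Dune, Larkspur, Cobalt.
First losing bid is Vantage's $72, which sets the uniform price.

Talon, Dune, Larkspur, Cobalt; each pays $72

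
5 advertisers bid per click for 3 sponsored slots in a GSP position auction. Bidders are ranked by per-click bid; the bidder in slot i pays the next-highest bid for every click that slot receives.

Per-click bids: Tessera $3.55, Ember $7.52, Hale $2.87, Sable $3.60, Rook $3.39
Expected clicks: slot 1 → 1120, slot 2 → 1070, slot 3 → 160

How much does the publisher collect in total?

Sorting advertisers: $7.52 (Ember) > $3.60 (Sable) > $3.55 (Tessera) > $3.39 (Rook) > …
Slot 1: Ember pays $3.60 × 1120 = $4032.00
Slot 2: Sable pays $3.55 × 1070 = $3798.50
Slot 3: Tessera pays $3.39 × 160 = $542.40
Total = $8372.90

Total revenue: $8372.90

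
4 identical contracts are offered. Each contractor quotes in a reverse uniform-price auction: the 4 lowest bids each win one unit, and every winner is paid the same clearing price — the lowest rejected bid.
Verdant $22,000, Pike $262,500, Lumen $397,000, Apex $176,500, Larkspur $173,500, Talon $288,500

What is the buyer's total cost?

Total cost: $1,154,000

Bids ranked low→high: 22,000 (Verdant), 173,500 (Larkspur), 176,500 (Apex), 262,500 (Pike), 288,500 (Talon), 397,000 (Lumen)
The 4 lowest are Verdant, Larkspur, Apex, Pike.
Lowest unsuccessful bid: $288,500 → clearing price.
Total cost = 4 × $288,500 = $1,154,000.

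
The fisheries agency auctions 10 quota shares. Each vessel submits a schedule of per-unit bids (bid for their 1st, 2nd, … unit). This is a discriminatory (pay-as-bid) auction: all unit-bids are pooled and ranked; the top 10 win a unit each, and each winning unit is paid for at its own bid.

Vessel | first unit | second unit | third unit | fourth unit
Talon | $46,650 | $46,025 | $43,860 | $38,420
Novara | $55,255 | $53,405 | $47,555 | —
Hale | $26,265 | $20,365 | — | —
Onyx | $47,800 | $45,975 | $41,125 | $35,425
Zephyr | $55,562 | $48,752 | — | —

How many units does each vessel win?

Novara 3, Onyx 2, Talon 3, Zephyr 2

All unit-bids, highest first — top 10: 55,562 (Zephyr-1), 55,255 (Novara-1), 53,405 (Novara-2), 48,752 (Zephyr-2), 47,800 (Onyx-1), 47,555 (Novara-3), 46,650 (Talon-1), 46,025 (Talon-2), 45,975 (Onyx-2), 43,860 (Talon-3)
Next rejected bid: $41,125 (not a price — pay-as-bid).
Allocation: Novara 3, Onyx 2, Talon 3, Zephyr 2.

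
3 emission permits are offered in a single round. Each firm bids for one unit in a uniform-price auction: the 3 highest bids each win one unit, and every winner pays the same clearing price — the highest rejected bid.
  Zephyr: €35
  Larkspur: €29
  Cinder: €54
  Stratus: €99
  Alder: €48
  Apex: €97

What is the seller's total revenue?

Total revenue: €144

Sorting: 99 (Stratus), 97 (Apex), 54 (Cinder), 48 (Alder), 35 (Zephyr), …
Top 3: Stratus, Apex, Cinder.
Clearing price = highest rejected bid = €48.
Total revenue = 3 × €48 = €144.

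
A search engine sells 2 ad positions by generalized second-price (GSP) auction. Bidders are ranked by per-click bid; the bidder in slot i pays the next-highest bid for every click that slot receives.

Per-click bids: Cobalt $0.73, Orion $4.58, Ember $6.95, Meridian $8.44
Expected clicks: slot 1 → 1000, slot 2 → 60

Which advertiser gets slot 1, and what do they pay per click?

Per-click bids in order: $8.44 (Meridian) > $6.95 (Ember) > $4.58 (Orion) > …
Slot 1 goes to the first-ranked bidder, Meridian, who pays the next bid down: $6.95/click.

Meridian; $6.95 per click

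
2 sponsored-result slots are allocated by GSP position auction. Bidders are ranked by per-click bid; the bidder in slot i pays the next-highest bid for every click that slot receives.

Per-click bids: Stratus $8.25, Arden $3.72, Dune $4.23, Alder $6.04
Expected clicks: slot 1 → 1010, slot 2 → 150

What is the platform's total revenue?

Sorting advertisers: $8.25 (Stratus) > $6.04 (Alder) > $4.23 (Dune) > …
Slot 1: Stratus pays $6.04 × 1010 = $6100.40
Slot 2: Alder pays $4.23 × 150 = $634.50
Total = $6734.90

Total revenue: $6734.90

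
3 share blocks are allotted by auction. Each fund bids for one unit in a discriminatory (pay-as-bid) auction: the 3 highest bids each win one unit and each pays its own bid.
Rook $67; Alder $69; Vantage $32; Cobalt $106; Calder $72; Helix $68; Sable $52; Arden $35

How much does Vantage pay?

Vantage pays $0

Ordering the bids: 106 (Cobalt), 72 (Calder), 69 (Alder), 68 (Helix), 67 (Rook), …
Winners (3 units): Cobalt, Calder, Alder.
Vantage does not win → $0.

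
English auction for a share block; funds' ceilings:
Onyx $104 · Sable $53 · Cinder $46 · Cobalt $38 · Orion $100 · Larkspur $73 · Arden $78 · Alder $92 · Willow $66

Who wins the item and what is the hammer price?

Ascending (English) auction: the price rises until one bidder remains; the winner pays the price at which the last rival dropped out.
Limits ranked: 104 (Onyx) > 100 (Orion) > 92 (Alder) > 78 (Arden) > 73 (Larkspur) > 66 (Willow) > …
Orion is the last rival to drop out, at $100; Onyx remains and wins at that price.

Onyx wins at $100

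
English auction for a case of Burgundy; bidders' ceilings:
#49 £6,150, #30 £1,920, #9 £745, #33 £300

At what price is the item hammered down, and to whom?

Rule: the price rises until one bidder remains; the winner pays the price at which the last rival dropped out.
Sorting limits: 6,150 (#49) > 1,920 (#30) > 745 (#9) > 300 (#33)
#30 is the last rival to drop out, at £1,920; #49 remains and wins at that price.

#49 wins at £1,920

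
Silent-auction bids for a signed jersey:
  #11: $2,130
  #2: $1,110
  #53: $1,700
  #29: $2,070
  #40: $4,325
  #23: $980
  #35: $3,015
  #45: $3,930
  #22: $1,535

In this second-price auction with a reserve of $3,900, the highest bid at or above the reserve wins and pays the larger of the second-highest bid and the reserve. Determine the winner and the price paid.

Rule: the highest bid at or above the reserve wins and pays the larger of the second-highest bid and the reserve.
Bids ranked: 4,325 (#40) > 3,930 (#45) > 3,015 (#35) > 2,130 (#11) > 2,070 (#29) > 1,700 (#53) > …
#40 has the top bid at or above the reserve ($4,325).
max(second-highest $3,930, reserve $3,900) = $3,930; the reserve does not bind.

#40 pays $3,930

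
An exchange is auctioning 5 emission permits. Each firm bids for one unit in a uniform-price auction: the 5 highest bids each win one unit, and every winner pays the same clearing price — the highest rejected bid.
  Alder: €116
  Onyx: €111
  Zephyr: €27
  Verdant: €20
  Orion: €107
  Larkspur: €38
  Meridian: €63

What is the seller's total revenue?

Total revenue: €135

Sorting: 116 (Alder), 111 (Onyx), 107 (Orion), 63 (Meridian), 38 (Larkspur), 27 (Zephyr), 20 (Verdant)
Winners (5 units): Alder, Onyx, Orion, Meridian, Larkspur.
First losing bid is Zephyr's €27, which sets the uniform price.
Total revenue = 5 × €27 = €135.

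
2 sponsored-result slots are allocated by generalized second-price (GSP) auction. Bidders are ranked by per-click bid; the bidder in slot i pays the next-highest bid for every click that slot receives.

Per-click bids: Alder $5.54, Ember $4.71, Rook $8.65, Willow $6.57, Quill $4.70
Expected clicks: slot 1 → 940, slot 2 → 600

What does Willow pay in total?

Willow pays $3324.00

Ranked by bid: $8.65 (Rook) > $6.57 (Willow) > $5.54 (Alder) > …
Willow holds slot 2 → pays next bid $5.54 × 600 clicks = $3324.00.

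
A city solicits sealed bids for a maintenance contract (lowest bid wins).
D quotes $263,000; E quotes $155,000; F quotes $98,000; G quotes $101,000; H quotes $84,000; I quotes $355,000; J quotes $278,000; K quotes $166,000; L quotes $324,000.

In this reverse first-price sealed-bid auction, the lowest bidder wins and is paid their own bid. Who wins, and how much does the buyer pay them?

H is paid $84,000

Sorting bids: 84,000 (H) < 98,000 (F) < 101,000 (G) < 155,000 (E) < 166,000 (K) < 263,000 (D) < …
First-price: H is paid what they bid, $84,000.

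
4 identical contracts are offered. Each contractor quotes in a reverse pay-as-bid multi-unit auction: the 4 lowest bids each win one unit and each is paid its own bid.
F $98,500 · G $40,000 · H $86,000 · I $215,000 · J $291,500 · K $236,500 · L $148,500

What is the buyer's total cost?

Sorting: 40,000 (G), 86,000 (H), 98,500 (F), 148,500 (L), 215,000 (I), 236,500 (K), …
Winners (4 units): G, H, F, L.
Total cost = 40,000 + 86,000 + 98,500 + 148,500 = $373,000.

Total cost: $373,000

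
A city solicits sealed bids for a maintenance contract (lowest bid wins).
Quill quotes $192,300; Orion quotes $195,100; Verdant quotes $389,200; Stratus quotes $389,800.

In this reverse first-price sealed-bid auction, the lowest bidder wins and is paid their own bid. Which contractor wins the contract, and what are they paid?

Bids in order: 192,300 (Quill) < 195,100 (Orion) < 389,200 (Verdant) < 389,800 (Stratus)
Quill is lowest → is paid own bid, $192,300.

Quill is paid $192,300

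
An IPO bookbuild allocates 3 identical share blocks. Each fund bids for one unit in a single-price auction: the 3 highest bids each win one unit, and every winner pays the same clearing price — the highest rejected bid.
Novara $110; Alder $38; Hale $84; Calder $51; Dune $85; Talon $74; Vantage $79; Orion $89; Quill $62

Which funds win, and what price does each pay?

Sorting: 110 (Novara), 89 (Orion), 85 (Dune), 84 (Hale), 79 (Vantage), …
Top 3: Novara, Orion, Dune.
Highest unsuccessful bid: $84 → clearing price.

Novara, Orion, Dune; each pays $84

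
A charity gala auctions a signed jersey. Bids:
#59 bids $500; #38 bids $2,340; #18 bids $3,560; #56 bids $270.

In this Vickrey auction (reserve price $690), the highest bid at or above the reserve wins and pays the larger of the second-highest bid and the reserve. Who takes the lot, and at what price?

Rule: the highest bid at or above the reserve wins and pays the larger of the second-highest bid and the reserve.
Bids ranked: 3,560 (#18) > 2,340 (#38) > 500 (#59) > 270 (#56)
#18 has the top bid at or above the reserve ($3,560).
Second-highest bid $2,340 exceeds the reserve $690 → payment $2,340.

#18 pays $2,340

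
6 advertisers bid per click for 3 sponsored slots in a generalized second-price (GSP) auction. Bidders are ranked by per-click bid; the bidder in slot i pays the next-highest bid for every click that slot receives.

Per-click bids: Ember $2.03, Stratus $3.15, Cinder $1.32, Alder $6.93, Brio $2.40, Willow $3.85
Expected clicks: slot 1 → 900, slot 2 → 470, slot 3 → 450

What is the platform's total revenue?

Sorting advertisers: $6.93 (Alder) > $3.85 (Willow) > $3.15 (Stratus) > $2.40 (Brio) > …
Slot 1: Alder pays $3.85 × 900 = $3465.00
Slot 2: Willow pays $3.15 × 470 = $1480.50
Slot 3: Stratus pays $2.40 × 450 = $1080.00
Total = $6025.50

Total revenue: $6025.50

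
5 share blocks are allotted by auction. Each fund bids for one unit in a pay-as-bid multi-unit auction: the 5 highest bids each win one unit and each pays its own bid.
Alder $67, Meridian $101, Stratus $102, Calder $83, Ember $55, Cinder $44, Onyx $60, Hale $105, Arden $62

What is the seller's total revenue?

Sorting: 105 (Hale), 102 (Stratus), 101 (Meridian), 83 (Calder), 67 (Alder), 62 (Arden), 60 (Onyx), …
Top 5: Hale, Stratus, Meridian, Calder, Alder.
Total revenue = 105 + 102 + 101 + 83 + 67 = $458.

Total revenue: $458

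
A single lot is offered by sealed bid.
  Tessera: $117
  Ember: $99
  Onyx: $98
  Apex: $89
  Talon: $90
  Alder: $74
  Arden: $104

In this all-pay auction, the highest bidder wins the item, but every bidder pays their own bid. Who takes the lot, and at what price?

Bids ranked: 117 (Tessera) > 104 (Arden) > 99 (Ember) > 98 (Onyx) > 90 (Talon) > 89 (Apex) > …
Tessera is highest and takes the item; every bidder forfeits their bid.

Tessera pays $117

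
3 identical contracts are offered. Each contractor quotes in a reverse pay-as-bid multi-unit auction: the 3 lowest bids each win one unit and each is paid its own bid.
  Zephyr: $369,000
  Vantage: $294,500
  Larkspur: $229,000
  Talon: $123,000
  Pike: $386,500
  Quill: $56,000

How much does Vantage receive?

Vantage is paid $0

Bids ranked low→high: 56,000 (Quill), 123,000 (Talon), 229,000 (Larkspur), 294,500 (Vantage), 369,000 (Zephyr), …
Winners (3 units): Quill, Talon, Larkspur.
Vantage does not win → $0.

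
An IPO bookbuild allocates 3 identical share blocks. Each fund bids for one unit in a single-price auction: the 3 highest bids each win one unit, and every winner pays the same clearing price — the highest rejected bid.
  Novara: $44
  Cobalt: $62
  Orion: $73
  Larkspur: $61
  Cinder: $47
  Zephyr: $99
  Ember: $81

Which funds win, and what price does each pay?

Zephyr, Ember, Orion; each pays $62

Ordering the bids: 99 (Zephyr), 81 (Ember), 73 (Orion), 62 (Cobalt), 61 (Larkspur), …
The 3 highest are Zephyr, Ember, Orion.
First losing bid is Cobalt's $62, which sets the uniform price.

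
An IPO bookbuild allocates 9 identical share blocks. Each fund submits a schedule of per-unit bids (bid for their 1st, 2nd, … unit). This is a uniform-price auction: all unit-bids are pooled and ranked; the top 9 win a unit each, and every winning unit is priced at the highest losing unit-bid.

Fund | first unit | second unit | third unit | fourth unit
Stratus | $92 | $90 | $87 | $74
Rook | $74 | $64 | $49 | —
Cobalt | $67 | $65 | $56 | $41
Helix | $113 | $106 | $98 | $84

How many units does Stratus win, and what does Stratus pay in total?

All unit-bids, highest first — top 9: 113 (Helix-1), 106 (Helix-2), 98 (Helix-3), 92 (Stratus-1), 90 (Stratus-2), 87 (Stratus-3), 84 (Helix-4), 74 (Stratus-4), 74 (Rook-1)
The (k+1)-th unit-bid is $67.
Stratus wins 4 unit(s) at $67 each.

Stratus: 4 units, pays $268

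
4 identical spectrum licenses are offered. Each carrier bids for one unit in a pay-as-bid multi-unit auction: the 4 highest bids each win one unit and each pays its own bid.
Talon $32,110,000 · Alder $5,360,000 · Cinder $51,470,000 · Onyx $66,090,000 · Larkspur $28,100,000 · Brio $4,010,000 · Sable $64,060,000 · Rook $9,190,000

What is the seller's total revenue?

Ordering the bids: 66,090,000 (Onyx), 64,060,000 (Sable), 51,470,000 (Cinder), 32,110,000 (Talon), 28,100,000 (Larkspur), 9,190,000 (Rook), …
The 4 highest are Onyx, Sable, Cinder, Talon.
Total revenue = 66,090,000 + 64,060,000 + 51,470,000 + 32,110,000 = $213,730,000.

Total revenue: $213,730,000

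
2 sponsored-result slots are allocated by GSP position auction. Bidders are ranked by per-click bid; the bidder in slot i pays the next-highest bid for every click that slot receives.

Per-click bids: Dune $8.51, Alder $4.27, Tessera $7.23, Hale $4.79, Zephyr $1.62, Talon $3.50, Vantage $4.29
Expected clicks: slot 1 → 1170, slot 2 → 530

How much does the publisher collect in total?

Per-click bids in order: $8.51 (Dune) > $7.23 (Tessera) > $4.79 (Hale) > …
Slot 1: Dune pays $7.23 × 1170 = $8459.10
Slot 2: Tessera pays $4.79 × 530 = $2538.70
Total = $10997.80

Total revenue: $10997.80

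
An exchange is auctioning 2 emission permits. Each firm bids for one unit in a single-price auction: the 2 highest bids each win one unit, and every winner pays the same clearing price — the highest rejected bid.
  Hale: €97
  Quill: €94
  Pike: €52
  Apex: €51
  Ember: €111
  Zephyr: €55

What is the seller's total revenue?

Total revenue: €188

Sorting: 111 (Ember), 97 (Hale), 94 (Quill), 55 (Zephyr), …
The 2 highest are Ember, Hale.
First losing bid is Quill's €94, which sets the uniform price.
Total revenue = 2 × €94 = €188.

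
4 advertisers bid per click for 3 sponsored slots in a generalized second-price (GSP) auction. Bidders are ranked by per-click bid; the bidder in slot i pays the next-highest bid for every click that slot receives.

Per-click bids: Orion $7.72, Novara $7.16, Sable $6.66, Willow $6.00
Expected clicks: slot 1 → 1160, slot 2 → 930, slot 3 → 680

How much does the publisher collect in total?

Per-click bids in order: $7.72 (Orion) > $7.16 (Novara) > $6.66 (Sable) > $6.00 (Willow)
Slot 1: Orion pays $7.16 × 1160 = $8305.60
Slot 2: Novara pays $6.66 × 930 = $6193.80
Slot 3: Sable pays $6.00 × 680 = $4080.00
Total = $18579.40

Total revenue: $18579.40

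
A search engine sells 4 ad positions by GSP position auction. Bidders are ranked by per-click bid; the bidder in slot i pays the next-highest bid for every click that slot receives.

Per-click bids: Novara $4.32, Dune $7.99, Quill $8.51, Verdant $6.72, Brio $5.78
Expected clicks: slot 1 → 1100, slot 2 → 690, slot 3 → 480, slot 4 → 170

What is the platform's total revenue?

Per-click bids in order: $8.51 (Quill) > $7.99 (Dune) > $6.72 (Verdant) > $5.78 (Brio) > $4.32 (Novara)
Slot 1: Quill pays $7.99 × 1100 = $8789.00
Slot 2: Dune pays $6.72 × 690 = $4636.80
Slot 3: Verdant pays $5.78 × 480 = $2774.40
Slot 4: Brio pays $4.32 × 170 = $734.40
Total = $16934.60

Total revenue: $16934.60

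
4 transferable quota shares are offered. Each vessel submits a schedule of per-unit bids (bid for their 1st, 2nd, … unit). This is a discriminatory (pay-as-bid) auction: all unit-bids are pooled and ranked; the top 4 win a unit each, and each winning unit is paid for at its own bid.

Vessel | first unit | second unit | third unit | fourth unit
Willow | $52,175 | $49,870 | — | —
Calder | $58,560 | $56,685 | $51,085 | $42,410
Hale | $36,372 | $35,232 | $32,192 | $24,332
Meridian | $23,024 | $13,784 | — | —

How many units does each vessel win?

All unit-bids, highest first — top 4: 58,560 (Calder-1), 56,685 (Calder-2), 52,175 (Willow-1), 51,085 (Calder-3)
Next rejected bid: $49,870 (not a price — pay-as-bid).
Allocation: Calder 3, Willow 1.

Calder 3, Willow 1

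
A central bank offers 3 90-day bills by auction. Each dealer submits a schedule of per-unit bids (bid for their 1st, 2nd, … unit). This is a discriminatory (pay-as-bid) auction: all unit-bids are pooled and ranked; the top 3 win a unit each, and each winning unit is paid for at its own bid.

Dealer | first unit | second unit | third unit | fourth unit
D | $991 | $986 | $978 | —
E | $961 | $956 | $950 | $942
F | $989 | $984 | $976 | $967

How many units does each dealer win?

D 2, F 1

Merging the schedules and taking the best 3: 991 (D-1), 989 (F-1), 986 (D-2)
Next rejected bid: $984 (not a price — pay-as-bid).
Allocation: D 2, F 1.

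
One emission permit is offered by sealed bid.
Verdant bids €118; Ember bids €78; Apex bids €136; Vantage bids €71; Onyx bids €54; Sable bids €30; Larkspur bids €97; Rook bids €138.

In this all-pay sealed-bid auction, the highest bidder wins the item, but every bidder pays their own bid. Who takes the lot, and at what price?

All-pay sealed-bid auction: the highest bidder wins the item, but every bidder pays their own bid.
Bids ranked: 138 (Rook) > 136 (Apex) > 118 (Verdant) > 97 (Larkspur) > 78 (Ember) > 71 (Vantage) > …
Rook wins with the top bid; all bids are sunk regardless.

Rook pays €138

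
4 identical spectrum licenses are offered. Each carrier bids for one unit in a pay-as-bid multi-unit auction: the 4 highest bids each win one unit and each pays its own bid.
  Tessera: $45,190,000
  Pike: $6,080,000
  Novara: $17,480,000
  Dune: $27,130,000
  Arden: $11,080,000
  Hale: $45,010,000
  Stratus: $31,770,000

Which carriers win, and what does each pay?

Sorting: 45,190,000 (Tessera), 45,010,000 (Hale), 31,770,000 (Stratus), 27,130,000 (Dune), 17,480,000 (Novara), 11,080,000 (Arden), …
Top 4: Tessera, Hale, Stratus, Dune.
Each winner pays its own bid: Tessera $45,190,000, Hale $45,010,000, Stratus $31,770,000, Dune $27,130,000.

Tessera $45,190,000, Hale $45,010,000, Stratus $31,770,000, Dune $27,130,000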